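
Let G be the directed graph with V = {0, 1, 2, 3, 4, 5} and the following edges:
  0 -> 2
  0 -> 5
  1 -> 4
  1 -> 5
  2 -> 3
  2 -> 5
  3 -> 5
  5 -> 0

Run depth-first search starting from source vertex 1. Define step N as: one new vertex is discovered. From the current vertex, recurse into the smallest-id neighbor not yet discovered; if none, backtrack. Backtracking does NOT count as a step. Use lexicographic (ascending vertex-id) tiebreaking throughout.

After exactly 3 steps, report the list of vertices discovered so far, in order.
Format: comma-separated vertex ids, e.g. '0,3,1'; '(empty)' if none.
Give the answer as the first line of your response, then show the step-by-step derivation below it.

1,4,5

step 1: discover 1; path=1; order=1
step 2: discover 4; path=1>4; order=1,4
step 3: discover 5; path=1>5; order=1,4,5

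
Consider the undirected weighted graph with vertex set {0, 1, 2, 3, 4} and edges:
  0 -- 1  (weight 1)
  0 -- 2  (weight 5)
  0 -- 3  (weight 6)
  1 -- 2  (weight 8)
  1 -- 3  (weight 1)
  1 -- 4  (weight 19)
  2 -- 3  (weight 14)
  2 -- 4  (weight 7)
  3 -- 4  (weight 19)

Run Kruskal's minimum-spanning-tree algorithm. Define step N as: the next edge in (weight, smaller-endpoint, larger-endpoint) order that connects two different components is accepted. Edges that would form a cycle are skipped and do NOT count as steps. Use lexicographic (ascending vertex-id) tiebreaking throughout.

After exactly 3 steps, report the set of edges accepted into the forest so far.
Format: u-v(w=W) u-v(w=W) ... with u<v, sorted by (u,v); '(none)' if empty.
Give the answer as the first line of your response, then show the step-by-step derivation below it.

0-1(w=1) 0-2(w=5) 1-3(w=1)

step 1: add edge 0-1 (w=1); MST = {0-1(w=1)}
step 2: add edge 1-3 (w=1); MST = {0-1(w=1) 1-3(w=1)}
step 3: add edge 0-2 (w=5); MST = {0-1(w=1) 0-2(w=5) 1-3(w=1)}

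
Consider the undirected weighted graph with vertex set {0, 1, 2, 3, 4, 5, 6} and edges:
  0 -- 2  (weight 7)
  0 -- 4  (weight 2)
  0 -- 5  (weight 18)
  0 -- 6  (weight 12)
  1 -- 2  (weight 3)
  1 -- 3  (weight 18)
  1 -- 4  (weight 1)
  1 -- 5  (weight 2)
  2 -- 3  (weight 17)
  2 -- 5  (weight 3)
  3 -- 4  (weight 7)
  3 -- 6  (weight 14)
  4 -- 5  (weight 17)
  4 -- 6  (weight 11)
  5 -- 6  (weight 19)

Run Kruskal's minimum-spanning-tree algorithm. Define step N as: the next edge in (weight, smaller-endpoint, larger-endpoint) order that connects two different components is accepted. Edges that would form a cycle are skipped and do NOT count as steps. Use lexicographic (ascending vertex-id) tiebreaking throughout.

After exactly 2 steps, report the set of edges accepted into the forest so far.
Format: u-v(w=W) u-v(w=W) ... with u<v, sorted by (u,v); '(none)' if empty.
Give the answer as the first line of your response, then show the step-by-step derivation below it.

0-4(w=2) 1-4(w=1)

step 1: add edge 1-4 (w=1); MST = {1-4(w=1)}
step 2: add edge 0-4 (w=2); MST = {0-4(w=2) 1-4(w=1)}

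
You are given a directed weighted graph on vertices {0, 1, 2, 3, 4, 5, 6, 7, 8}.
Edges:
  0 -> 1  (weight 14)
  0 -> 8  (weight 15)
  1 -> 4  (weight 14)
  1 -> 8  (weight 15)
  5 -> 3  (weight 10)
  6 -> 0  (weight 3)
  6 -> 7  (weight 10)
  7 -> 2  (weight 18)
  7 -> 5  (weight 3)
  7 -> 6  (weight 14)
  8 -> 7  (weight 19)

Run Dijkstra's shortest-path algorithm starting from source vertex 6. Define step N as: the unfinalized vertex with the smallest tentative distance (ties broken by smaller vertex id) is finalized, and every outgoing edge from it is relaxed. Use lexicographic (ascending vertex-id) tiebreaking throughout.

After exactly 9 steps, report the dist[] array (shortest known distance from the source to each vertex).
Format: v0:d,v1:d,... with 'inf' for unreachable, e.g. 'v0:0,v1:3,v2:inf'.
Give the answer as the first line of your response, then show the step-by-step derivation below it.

v0:3,v1:17,v2:28,v3:23,v4:31,v5:13,v6:0,v7:10,v8:18

step 1: dist = v0:3,v1:inf,v2:inf,v3:inf,v4:inf,v5:inf,v6:0,v7:10,v8:inf
step 2: dist = v0:3,v1:17,v2:inf,v3:inf,v4:inf,v5:inf,v6:0,v7:10,v8:18
step 3: dist = v0:3,v1:17,v2:28,v3:inf,v4:inf,v5:13,v6:0,v7:10,v8:18
step 4: dist = v0:3,v1:17,v2:28,v3:23,v4:inf,v5:13,v6:0,v7:10,v8:18
step 5: dist = v0:3,v1:17,v2:28,v3:23,v4:31,v5:13,v6:0,v7:10,v8:18
step 6: dist = v0:3,v1:17,v2:28,v3:23,v4:31,v5:13,v6:0,v7:10,v8:18
step 7: dist = v0:3,v1:17,v2:28,v3:23,v4:31,v5:13,v6:0,v7:10,v8:18
step 8: dist = v0:3,v1:17,v2:28,v3:23,v4:31,v5:13,v6:0,v7:10,v8:18
step 9: dist = v0:3,v1:17,v2:28,v3:23,v4:31,v5:13,v6:0,v7:10,v8:18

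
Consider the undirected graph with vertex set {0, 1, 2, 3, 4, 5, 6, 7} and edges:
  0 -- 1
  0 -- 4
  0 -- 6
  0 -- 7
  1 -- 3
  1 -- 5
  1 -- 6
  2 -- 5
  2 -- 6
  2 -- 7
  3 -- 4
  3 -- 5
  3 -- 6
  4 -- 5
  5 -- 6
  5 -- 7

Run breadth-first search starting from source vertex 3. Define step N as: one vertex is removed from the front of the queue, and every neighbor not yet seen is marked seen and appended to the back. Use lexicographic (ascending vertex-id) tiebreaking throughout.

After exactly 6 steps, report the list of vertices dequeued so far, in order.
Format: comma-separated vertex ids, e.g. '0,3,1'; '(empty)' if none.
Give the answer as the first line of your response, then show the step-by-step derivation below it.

3,1,4,5,6,0

step 1: dequeue 3; queue=[1,4,5,6]; order=3
step 2: dequeue 1; queue=[4,5,6,0]; order=3,1
step 3: dequeue 4; queue=[5,6,0]; order=3,1,4
step 4: dequeue 5; queue=[6,0,2,7]; order=3,1,4,5
step 5: dequeue 6; queue=[0,2,7]; order=3,1,4,5,6
step 6: dequeue 0; queue=[2,7]; order=3,1,4,5,6,0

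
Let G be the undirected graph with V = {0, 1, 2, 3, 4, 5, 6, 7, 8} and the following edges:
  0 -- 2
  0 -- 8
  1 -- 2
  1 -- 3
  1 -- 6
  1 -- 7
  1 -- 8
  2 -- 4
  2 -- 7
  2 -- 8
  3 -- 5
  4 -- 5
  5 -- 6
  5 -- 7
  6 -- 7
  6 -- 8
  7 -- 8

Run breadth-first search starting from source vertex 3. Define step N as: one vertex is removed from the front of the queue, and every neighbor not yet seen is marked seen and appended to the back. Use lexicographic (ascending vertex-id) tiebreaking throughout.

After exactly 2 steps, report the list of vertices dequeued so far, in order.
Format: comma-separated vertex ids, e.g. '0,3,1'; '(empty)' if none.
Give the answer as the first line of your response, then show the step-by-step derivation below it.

3,1

step 1: dequeue 3; queue=[1,5]; order=3
step 2: dequeue 1; queue=[5,2,6,7,8]; order=3,1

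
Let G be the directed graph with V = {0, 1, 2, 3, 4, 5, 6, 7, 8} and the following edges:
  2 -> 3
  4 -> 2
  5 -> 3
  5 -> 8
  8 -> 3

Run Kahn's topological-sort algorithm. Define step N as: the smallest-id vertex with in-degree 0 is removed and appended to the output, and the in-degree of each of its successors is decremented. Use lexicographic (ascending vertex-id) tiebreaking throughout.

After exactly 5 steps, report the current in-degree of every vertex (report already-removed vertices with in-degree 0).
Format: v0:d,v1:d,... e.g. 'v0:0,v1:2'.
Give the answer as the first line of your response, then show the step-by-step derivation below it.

v0:0,v1:0,v2:0,v3:1,v4:0,v5:0,v6:0,v7:0,v8:0

step 1: output 0; order=[0]; indeg=(0,0,1,3,0,0,0,0,1)
step 2: output 1; order=[0,1]; indeg=(0,0,1,3,0,0,0,0,1)
step 3: output 4; order=[0,1,4]; indeg=(0,0,0,3,0,0,0,0,1)
step 4: output 2; order=[0,1,4,2]; indeg=(0,0,0,2,0,0,0,0,1)
step 5: output 5; order=[0,1,4,2,5]; indeg=(0,0,0,1,0,0,0,0,0)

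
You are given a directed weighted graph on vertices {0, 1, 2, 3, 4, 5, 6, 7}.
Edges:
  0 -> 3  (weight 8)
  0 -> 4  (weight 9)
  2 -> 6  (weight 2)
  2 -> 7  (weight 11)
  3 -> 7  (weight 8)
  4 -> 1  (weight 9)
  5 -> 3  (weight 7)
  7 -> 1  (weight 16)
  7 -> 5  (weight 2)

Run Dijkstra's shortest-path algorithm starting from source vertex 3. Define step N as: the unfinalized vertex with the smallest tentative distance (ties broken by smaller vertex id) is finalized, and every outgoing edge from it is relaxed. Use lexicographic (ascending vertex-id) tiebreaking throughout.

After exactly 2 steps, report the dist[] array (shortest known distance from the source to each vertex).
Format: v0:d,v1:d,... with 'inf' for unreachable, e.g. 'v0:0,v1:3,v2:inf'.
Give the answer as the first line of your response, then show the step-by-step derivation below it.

v0:inf,v1:24,v2:inf,v3:0,v4:inf,v5:10,v6:inf,v7:8

step 1: dist = v0:inf,v1:inf,v2:inf,v3:0,v4:inf,v5:inf,v6:inf,v7:8
step 2: dist = v0:inf,v1:24,v2:inf,v3:0,v4:inf,v5:10,v6:inf,v7:8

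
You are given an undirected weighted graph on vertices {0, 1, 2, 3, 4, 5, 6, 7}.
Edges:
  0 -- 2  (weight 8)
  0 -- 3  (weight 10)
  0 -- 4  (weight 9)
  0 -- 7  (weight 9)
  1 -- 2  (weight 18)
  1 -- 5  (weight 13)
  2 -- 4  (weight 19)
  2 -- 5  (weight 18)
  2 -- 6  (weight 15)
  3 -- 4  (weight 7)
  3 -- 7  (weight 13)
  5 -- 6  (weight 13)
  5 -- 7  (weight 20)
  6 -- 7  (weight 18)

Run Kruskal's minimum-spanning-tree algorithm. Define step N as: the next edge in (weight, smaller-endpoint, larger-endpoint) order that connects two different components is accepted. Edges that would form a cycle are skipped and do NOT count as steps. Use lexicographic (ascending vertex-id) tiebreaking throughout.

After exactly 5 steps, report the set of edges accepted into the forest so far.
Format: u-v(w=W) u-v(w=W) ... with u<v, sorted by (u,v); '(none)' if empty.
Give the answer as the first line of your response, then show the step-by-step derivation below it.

0-2(w=8) 0-4(w=9) 0-7(w=9) 1-5(w=13) 3-4(w=7)

step 1: add edge 3-4 (w=7); MST = {3-4(w=7)}
step 2: add edge 0-2 (w=8); MST = {0-2(w=8) 3-4(w=7)}
step 3: add edge 0-4 (w=9); MST = {0-2(w=8) 0-4(w=9) 3-4(w=7)}
step 4: add edge 0-7 (w=9); MST = {0-2(w=8) 0-4(w=9) 0-7(w=9) 3-4(w=7)}
step 5: add edge 1-5 (w=13); MST = {0-2(w=8) 0-4(w=9) 0-7(w=9) 1-5(w=13) 3-4(w=7)}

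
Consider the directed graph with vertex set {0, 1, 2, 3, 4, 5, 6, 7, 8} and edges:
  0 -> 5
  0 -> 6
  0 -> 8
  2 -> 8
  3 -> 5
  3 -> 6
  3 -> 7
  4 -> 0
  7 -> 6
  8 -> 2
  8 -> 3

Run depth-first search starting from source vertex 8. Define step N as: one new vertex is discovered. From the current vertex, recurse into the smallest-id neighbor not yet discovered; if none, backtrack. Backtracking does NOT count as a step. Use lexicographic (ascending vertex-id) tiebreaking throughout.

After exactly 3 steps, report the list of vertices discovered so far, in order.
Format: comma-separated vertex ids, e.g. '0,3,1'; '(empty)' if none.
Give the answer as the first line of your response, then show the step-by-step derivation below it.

8,2,3

step 1: discover 8; path=8; order=8
step 2: discover 2; path=8>2; order=8,2
step 3: discover 3; path=8>3; order=8,2,3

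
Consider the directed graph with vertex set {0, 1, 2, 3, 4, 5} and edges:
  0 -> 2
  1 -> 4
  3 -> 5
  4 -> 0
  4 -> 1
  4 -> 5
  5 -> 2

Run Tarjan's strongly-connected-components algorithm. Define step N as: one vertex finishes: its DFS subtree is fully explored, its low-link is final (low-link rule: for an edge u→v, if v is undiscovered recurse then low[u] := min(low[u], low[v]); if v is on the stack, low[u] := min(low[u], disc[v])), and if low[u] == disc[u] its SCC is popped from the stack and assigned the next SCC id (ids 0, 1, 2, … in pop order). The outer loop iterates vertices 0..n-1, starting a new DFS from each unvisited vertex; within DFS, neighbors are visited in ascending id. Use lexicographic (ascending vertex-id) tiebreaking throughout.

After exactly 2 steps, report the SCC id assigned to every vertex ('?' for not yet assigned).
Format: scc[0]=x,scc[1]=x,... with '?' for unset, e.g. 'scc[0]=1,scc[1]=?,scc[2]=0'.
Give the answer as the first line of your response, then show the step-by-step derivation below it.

scc[0]=1,scc[1]=?,scc[2]=0,scc[3]=?,scc[4]=?,scc[5]=?

step 1: low=(low[0]=0,low[1]=?,low[2]=1,low[3]=?,low[4]=?,low[5]=?); scc=(scc[0]=?,scc[1]=?,scc[2]=0,scc[3]=?,scc[4]=?,scc[5]=?)
step 2: low=(low[0]=0,low[1]=?,low[2]=1,low[3]=?,low[4]=?,low[5]=?); scc=(scc[0]=1,scc[1]=?,scc[2]=0,scc[3]=?,scc[4]=?,scc[5]=?)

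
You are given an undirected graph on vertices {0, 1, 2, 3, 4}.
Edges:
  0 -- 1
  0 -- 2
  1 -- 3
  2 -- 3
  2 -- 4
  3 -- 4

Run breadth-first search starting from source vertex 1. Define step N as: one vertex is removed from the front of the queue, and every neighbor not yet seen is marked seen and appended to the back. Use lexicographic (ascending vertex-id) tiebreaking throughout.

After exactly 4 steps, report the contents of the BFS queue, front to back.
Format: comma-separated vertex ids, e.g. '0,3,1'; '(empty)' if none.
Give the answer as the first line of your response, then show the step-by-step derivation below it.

4

step 1: dequeue 1; queue=[0,3]; order=1
step 2: dequeue 0; queue=[3,2]; order=1,0
step 3: dequeue 3; queue=[2,4]; order=1,0,3
step 4: dequeue 2; queue=[4]; order=1,0,3,2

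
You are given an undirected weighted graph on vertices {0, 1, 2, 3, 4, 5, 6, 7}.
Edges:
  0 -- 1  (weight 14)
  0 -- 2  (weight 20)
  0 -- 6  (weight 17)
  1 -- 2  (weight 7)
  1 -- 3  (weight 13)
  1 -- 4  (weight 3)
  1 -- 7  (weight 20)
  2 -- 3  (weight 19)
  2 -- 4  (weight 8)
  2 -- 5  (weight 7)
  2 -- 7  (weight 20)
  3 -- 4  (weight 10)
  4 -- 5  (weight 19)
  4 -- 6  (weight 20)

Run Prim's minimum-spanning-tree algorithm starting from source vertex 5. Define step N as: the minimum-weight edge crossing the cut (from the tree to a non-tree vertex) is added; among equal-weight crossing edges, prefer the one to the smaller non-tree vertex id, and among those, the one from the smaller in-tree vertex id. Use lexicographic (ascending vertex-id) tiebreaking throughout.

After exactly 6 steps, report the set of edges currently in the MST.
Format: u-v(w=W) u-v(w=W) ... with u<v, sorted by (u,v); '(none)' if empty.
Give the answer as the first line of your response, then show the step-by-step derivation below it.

0-1(w=14) 0-6(w=17) 1-2(w=7) 1-4(w=3) 2-5(w=7) 3-4(w=10)

step 1: add edge 2-5 (w=7); MST = {2-5(w=7)}
step 2: add edge 1-2 (w=7); MST = {1-2(w=7) 2-5(w=7)}
step 3: add edge 1-4 (w=3); MST = {1-2(w=7) 1-4(w=3) 2-5(w=7)}
step 4: add edge 3-4 (w=10); MST = {1-2(w=7) 1-4(w=3) 2-5(w=7) 3-4(w=10)}
step 5: add edge 0-1 (w=14); MST = {0-1(w=14) 1-2(w=7) 1-4(w=3) 2-5(w=7) 3-4(w=10)}
step 6: add edge 0-6 (w=17); MST = {0-1(w=14) 0-6(w=17) 1-2(w=7) 1-4(w=3) 2-5(w=7) 3-4(w=10)}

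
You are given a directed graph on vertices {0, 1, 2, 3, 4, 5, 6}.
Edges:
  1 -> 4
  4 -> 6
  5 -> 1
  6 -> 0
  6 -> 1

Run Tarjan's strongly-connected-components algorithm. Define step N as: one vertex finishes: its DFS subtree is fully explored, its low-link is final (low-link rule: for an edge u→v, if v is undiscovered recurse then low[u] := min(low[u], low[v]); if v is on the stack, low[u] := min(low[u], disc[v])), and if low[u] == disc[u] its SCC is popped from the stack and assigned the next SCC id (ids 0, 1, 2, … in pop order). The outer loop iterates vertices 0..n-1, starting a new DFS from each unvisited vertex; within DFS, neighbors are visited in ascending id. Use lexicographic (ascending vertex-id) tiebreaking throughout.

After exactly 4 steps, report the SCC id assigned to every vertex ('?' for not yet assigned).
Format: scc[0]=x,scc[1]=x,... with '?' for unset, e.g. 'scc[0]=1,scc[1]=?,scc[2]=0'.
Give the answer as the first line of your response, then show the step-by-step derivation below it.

scc[0]=0,scc[1]=1,scc[2]=?,scc[3]=?,scc[4]=1,scc[5]=?,scc[6]=1

step 1: low=(low[0]=0,low[1]=?,low[2]=?,low[3]=?,low[4]=?,low[5]=?,low[6]=?); scc=(scc[0]=0,scc[1]=?,scc[2]=?,scc[3]=?,scc[4]=?,scc[5]=?,scc[6]=?)
step 2: low=(low[0]=0,low[1]=1,low[2]=?,low[3]=?,low[4]=2,low[5]=?,low[6]=1); scc=(scc[0]=0,scc[1]=?,scc[2]=?,scc[3]=?,scc[4]=?,scc[5]=?,scc[6]=?)
step 3: low=(low[0]=0,low[1]=1,low[2]=?,low[3]=?,low[4]=1,low[5]=?,low[6]=1); scc=(scc[0]=0,scc[1]=?,scc[2]=?,scc[3]=?,scc[4]=?,scc[5]=?,scc[6]=?)
step 4: low=(low[0]=0,low[1]=1,low[2]=?,low[3]=?,low[4]=1,low[5]=?,low[6]=1); scc=(scc[0]=0,scc[1]=1,scc[2]=?,scc[3]=?,scc[4]=1,scc[5]=?,scc[6]=1)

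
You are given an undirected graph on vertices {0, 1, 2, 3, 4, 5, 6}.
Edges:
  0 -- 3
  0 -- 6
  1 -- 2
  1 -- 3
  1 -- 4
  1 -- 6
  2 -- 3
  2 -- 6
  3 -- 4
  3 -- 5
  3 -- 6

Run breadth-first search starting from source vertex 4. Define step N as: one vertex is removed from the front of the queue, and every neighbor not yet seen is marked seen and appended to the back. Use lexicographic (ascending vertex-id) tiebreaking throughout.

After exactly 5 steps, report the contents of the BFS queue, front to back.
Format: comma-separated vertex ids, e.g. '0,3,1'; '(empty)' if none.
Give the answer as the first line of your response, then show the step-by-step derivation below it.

0,5

step 1: dequeue 4; queue=[1,3]; order=4
step 2: dequeue 1; queue=[3,2,6]; order=4,1
step 3: dequeue 3; queue=[2,6,0,5]; order=4,1,3
step 4: dequeue 2; queue=[6,0,5]; order=4,1,3,2
step 5: dequeue 6; queue=[0,5]; order=4,1,3,2,6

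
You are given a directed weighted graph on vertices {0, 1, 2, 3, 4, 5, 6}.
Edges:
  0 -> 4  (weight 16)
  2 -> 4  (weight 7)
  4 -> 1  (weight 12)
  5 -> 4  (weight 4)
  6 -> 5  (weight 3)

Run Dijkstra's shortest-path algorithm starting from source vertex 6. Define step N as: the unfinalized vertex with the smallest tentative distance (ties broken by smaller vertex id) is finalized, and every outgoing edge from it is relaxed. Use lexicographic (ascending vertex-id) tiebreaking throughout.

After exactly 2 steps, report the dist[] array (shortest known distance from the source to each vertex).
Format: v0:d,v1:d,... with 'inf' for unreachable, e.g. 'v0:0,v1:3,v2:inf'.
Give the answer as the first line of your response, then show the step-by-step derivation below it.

v0:inf,v1:inf,v2:inf,v3:inf,v4:7,v5:3,v6:0

step 1: dist = v0:inf,v1:inf,v2:inf,v3:inf,v4:inf,v5:3,v6:0
step 2: dist = v0:inf,v1:inf,v2:inf,v3:inf,v4:7,v5:3,v6:0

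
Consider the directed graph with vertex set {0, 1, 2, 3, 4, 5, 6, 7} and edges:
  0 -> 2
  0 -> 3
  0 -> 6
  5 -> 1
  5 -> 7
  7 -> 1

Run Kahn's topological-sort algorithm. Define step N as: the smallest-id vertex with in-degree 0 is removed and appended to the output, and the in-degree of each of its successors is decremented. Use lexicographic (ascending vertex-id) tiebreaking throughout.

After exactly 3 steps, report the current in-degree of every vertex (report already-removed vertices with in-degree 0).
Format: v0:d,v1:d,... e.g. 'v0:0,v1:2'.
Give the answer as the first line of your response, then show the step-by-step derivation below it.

v0:0,v1:2,v2:0,v3:0,v4:0,v5:0,v6:0,v7:1

step 1: output 0; order=[0]; indeg=(0,2,0,0,0,0,0,1)
step 2: output 2; order=[0,2]; indeg=(0,2,0,0,0,0,0,1)
step 3: output 3; order=[0,2,3]; indeg=(0,2,0,0,0,0,0,1)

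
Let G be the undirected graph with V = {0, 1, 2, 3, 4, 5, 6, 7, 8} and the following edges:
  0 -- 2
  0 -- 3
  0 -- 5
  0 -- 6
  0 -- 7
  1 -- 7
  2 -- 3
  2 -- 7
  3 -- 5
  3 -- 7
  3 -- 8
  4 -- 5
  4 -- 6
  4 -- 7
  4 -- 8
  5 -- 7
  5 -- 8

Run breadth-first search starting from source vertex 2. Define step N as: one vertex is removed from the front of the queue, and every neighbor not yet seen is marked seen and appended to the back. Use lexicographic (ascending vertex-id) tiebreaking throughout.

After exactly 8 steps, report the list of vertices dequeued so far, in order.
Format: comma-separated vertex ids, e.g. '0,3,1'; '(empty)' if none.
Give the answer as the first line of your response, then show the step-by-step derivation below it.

2,0,3,7,5,6,8,1

step 1: dequeue 2; queue=[0,3,7]; order=2
step 2: dequeue 0; queue=[3,7,5,6]; order=2,0
step 3: dequeue 3; queue=[7,5,6,8]; order=2,0,3
step 4: dequeue 7; queue=[5,6,8,1,4]; order=2,0,3,7
step 5: dequeue 5; queue=[6,8,1,4]; order=2,0,3,7,5
step 6: dequeue 6; queue=[8,1,4]; order=2,0,3,7,5,6
step 7: dequeue 8; queue=[1,4]; order=2,0,3,7,5,6,8
step 8: dequeue 1; queue=[4]; order=2,0,3,7,5,6,8,1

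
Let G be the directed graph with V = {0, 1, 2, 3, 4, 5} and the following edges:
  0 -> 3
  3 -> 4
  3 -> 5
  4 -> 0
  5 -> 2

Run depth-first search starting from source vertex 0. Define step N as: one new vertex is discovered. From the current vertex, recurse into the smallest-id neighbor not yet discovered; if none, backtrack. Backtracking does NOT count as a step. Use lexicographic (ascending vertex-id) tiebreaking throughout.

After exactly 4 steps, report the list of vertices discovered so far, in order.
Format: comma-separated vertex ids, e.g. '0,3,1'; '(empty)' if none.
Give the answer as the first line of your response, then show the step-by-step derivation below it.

0,3,4,5

step 1: discover 0; path=0; order=0
step 2: discover 3; path=0>3; order=0,3
step 3: discover 4; path=0>3>4; order=0,3,4
step 4: discover 5; path=0>3>5; order=0,3,4,5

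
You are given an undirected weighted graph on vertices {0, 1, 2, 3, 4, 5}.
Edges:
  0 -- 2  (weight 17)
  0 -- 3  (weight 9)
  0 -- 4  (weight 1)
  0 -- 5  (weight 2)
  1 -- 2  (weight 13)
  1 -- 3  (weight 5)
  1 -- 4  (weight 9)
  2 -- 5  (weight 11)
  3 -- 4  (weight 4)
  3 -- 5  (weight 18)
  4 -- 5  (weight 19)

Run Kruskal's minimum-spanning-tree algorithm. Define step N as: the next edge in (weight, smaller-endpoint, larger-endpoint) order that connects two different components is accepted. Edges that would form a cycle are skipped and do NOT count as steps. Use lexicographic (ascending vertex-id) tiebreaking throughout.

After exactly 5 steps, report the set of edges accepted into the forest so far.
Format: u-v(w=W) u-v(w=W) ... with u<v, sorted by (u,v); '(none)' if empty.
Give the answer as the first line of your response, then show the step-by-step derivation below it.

0-4(w=1) 0-5(w=2) 1-3(w=5) 2-5(w=11) 3-4(w=4)

step 1: add edge 0-4 (w=1); MST = {0-4(w=1)}
step 2: add edge 0-5 (w=2); MST = {0-4(w=1) 0-5(w=2)}
step 3: add edge 3-4 (w=4); MST = {0-4(w=1) 0-5(w=2) 3-4(w=4)}
step 4: add edge 1-3 (w=5); MST = {0-4(w=1) 0-5(w=2) 1-3(w=5) 3-4(w=4)}
step 5: add edge 2-5 (w=11); MST = {0-4(w=1) 0-5(w=2) 1-3(w=5) 2-5(w=11) 3-4(w=4)}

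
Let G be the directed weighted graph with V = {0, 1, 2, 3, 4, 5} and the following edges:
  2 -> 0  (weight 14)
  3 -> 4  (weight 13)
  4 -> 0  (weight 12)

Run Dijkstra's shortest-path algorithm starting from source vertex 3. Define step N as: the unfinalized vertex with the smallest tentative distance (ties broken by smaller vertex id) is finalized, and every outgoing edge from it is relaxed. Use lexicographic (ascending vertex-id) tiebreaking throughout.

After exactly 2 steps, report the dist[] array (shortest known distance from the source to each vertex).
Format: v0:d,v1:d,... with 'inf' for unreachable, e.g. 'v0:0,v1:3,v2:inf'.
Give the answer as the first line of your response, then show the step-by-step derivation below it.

v0:25,v1:inf,v2:inf,v3:0,v4:13,v5:inf

step 1: dist = v0:inf,v1:inf,v2:inf,v3:0,v4:13,v5:inf
step 2: dist = v0:25,v1:inf,v2:inf,v3:0,v4:13,v5:inf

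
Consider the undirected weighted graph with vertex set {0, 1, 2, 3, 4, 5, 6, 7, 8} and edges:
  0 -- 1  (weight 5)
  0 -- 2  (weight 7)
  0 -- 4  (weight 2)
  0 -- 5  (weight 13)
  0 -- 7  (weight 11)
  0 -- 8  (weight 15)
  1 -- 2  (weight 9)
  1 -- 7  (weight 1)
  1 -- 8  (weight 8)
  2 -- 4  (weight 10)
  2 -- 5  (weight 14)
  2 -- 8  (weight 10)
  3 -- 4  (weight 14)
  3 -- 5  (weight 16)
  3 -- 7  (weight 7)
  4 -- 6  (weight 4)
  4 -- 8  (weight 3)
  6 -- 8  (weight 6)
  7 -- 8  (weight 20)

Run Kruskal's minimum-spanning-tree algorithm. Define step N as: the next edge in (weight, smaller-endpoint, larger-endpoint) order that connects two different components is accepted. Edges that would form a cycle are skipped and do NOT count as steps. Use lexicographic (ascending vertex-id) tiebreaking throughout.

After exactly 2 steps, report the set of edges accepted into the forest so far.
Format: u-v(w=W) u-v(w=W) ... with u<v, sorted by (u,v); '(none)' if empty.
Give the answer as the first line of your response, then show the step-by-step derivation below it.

0-4(w=2) 1-7(w=1)

step 1: add edge 1-7 (w=1); MST = {1-7(w=1)}
step 2: add edge 0-4 (w=2); MST = {0-4(w=2) 1-7(w=1)}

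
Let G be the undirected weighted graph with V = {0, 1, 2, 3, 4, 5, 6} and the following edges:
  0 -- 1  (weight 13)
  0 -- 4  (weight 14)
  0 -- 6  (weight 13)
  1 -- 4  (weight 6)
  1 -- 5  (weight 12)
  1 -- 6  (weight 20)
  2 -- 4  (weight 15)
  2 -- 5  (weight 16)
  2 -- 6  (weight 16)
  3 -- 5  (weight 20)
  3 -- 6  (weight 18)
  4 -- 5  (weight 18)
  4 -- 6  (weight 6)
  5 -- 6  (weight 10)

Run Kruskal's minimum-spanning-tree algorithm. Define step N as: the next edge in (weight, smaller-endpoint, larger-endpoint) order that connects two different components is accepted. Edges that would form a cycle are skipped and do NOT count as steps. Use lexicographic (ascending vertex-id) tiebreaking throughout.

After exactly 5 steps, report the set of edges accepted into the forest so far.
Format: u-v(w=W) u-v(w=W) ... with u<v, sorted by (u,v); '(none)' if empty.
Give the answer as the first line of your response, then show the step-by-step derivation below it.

0-1(w=13) 1-4(w=6) 2-4(w=15) 4-6(w=6) 5-6(w=10)

step 1: add edge 1-4 (w=6); MST = {1-4(w=6)}
step 2: add edge 4-6 (w=6); MST = {1-4(w=6) 4-6(w=6)}
step 3: add edge 5-6 (w=10); MST = {1-4(w=6) 4-6(w=6) 5-6(w=10)}
step 4: add edge 0-1 (w=13); MST = {0-1(w=13) 1-4(w=6) 4-6(w=6) 5-6(w=10)}
step 5: add edge 2-4 (w=15); MST = {0-1(w=13) 1-4(w=6) 2-4(w=15) 4-6(w=6) 5-6(w=10)}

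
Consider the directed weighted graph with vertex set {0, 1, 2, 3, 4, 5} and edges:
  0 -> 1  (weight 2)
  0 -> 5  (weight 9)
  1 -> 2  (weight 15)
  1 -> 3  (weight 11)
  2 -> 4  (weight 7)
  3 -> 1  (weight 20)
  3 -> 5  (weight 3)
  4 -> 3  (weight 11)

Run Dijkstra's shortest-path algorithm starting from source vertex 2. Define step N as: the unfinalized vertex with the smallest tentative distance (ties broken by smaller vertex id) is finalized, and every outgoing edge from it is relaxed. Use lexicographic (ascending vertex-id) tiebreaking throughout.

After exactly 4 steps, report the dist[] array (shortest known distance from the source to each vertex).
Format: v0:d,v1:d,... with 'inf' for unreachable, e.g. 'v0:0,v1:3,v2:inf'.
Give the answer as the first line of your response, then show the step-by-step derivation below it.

v0:inf,v1:38,v2:0,v3:18,v4:7,v5:21

step 1: dist = v0:inf,v1:inf,v2:0,v3:inf,v4:7,v5:inf
step 2: dist = v0:inf,v1:inf,v2:0,v3:18,v4:7,v5:inf
step 3: dist = v0:inf,v1:38,v2:0,v3:18,v4:7,v5:21
step 4: dist = v0:inf,v1:38,v2:0,v3:18,v4:7,v5:21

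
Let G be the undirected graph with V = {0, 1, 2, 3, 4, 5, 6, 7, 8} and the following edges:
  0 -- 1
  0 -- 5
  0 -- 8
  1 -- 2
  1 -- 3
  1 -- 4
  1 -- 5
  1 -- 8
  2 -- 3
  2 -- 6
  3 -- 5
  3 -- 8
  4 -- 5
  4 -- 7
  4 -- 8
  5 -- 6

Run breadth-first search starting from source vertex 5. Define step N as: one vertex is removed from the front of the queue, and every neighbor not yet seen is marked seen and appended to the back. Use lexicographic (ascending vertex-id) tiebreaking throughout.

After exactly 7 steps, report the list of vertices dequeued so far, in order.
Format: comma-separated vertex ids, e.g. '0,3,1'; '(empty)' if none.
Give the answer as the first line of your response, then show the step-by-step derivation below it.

5,0,1,3,4,6,8

step 1: dequeue 5; queue=[0,1,3,4,6]; order=5
step 2: dequeue 0; queue=[1,3,4,6,8]; order=5,0
step 3: dequeue 1; queue=[3,4,6,8,2]; order=5,0,1
step 4: dequeue 3; queue=[4,6,8,2]; order=5,0,1,3
step 5: dequeue 4; queue=[6,8,2,7]; order=5,0,1,3,4
step 6: dequeue 6; queue=[8,2,7]; order=5,0,1,3,4,6
step 7: dequeue 8; queue=[2,7]; order=5,0,1,3,4,6,8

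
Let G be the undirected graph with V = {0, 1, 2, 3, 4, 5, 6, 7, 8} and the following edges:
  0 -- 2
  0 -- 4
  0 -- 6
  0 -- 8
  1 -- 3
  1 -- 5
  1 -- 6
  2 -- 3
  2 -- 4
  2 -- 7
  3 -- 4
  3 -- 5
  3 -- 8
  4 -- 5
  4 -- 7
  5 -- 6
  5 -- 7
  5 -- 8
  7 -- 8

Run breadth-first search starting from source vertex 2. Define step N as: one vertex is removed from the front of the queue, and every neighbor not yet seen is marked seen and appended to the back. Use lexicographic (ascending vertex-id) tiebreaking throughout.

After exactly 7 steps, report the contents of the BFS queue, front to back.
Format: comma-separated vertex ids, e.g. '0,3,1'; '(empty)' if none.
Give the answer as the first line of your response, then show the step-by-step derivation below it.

1,5

step 1: dequeue 2; queue=[0,3,4,7]; order=2
step 2: dequeue 0; queue=[3,4,7,6,8]; order=2,0
step 3: dequeue 3; queue=[4,7,6,8,1,5]; order=2,0,3
step 4: dequeue 4; queue=[7,6,8,1,5]; order=2,0,3,4
step 5: dequeue 7; queue=[6,8,1,5]; order=2,0,3,4,7
step 6: dequeue 6; queue=[8,1,5]; order=2,0,3,4,7,6
step 7: dequeue 8; queue=[1,5]; order=2,0,3,4,7,6,8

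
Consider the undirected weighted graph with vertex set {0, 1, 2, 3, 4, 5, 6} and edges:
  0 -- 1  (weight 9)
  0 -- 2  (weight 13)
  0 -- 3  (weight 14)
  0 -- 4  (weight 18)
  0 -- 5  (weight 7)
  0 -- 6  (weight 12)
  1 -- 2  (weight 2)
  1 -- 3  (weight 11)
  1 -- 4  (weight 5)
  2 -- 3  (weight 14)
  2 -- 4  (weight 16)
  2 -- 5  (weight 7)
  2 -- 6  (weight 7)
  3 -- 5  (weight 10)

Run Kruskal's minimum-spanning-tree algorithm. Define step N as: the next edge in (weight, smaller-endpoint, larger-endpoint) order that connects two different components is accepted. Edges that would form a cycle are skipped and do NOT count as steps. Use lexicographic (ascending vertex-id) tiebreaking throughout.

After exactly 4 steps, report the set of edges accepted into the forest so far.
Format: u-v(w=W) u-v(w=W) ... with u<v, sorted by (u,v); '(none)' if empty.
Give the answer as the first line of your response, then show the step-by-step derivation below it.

0-5(w=7) 1-2(w=2) 1-4(w=5) 2-5(w=7)

step 1: add edge 1-2 (w=2); MST = {1-2(w=2)}
step 2: add edge 1-4 (w=5); MST = {1-2(w=2) 1-4(w=5)}
step 3: add edge 0-5 (w=7); MST = {0-5(w=7) 1-2(w=2) 1-4(w=5)}
step 4: add edge 2-5 (w=7); MST = {0-5(w=7) 1-2(w=2) 1-4(w=5) 2-5(w=7)}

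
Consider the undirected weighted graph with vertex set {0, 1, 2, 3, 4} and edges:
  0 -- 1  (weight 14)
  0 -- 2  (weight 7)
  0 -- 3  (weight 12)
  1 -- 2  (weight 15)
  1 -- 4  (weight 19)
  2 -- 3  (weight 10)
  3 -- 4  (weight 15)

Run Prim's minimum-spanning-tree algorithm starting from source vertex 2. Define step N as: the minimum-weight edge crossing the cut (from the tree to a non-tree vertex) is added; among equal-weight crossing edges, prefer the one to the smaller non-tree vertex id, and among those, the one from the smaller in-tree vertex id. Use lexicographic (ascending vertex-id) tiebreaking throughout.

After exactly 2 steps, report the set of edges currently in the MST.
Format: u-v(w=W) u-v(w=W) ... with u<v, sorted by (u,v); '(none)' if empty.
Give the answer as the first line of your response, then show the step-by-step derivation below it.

0-2(w=7) 2-3(w=10)

step 1: add edge 0-2 (w=7); MST = {0-2(w=7)}
step 2: add edge 2-3 (w=10); MST = {0-2(w=7) 2-3(w=10)}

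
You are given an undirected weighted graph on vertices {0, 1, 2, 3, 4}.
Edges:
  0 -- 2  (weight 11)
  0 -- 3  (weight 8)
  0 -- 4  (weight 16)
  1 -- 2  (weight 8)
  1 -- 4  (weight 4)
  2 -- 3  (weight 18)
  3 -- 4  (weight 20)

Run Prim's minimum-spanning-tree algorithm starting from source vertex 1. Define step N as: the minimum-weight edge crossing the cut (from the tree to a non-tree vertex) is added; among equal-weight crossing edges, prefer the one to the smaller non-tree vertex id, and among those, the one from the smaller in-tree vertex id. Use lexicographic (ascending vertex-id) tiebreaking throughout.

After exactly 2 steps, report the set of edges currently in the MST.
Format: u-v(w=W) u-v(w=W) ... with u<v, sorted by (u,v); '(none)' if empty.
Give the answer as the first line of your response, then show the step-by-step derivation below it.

1-2(w=8) 1-4(w=4)

step 1: add edge 1-4 (w=4); MST = {1-4(w=4)}
step 2: add edge 1-2 (w=8); MST = {1-2(w=8) 1-4(w=4)}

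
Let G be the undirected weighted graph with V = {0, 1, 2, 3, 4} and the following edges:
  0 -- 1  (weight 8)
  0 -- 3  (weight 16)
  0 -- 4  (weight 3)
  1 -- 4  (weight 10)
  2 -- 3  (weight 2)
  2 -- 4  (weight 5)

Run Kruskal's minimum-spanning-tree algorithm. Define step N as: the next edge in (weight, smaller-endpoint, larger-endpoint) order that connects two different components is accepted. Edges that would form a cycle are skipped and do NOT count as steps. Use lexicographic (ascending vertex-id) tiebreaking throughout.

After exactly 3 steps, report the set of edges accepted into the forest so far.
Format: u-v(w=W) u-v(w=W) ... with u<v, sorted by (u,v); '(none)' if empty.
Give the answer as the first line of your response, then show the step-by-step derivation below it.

0-4(w=3) 2-3(w=2) 2-4(w=5)

step 1: add edge 2-3 (w=2); MST = {2-3(w=2)}
step 2: add edge 0-4 (w=3); MST = {0-4(w=3) 2-3(w=2)}
step 3: add edge 2-4 (w=5); MST = {0-4(w=3) 2-3(w=2) 2-4(w=5)}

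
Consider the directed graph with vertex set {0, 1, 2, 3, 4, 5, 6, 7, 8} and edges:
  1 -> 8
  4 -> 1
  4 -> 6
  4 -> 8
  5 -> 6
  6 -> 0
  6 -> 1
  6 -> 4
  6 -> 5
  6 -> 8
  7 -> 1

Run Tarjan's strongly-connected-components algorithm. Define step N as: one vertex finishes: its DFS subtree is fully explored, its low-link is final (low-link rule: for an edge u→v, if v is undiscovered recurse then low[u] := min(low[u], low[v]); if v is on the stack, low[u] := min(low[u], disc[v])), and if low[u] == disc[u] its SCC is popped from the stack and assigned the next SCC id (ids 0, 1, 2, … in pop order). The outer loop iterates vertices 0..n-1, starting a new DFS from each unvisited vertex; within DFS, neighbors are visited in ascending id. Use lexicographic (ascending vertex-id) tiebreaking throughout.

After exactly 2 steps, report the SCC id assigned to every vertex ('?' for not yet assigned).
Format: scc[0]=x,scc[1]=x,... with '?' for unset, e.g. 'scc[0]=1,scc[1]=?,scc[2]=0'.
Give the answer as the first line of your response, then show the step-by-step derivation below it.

scc[0]=0,scc[1]=?,scc[2]=?,scc[3]=?,scc[4]=?,scc[5]=?,scc[6]=?,scc[7]=?,scc[8]=1

step 1: low=(low[0]=0,low[1]=?,low[2]=?,low[3]=?,low[4]=?,low[5]=?,low[6]=?,low[7]=?,low[8]=?); scc=(scc[0]=0,scc[1]=?,scc[2]=?,scc[3]=?,scc[4]=?,scc[5]=?,scc[6]=?,scc[7]=?,scc[8]=?)
step 2: low=(low[0]=0,low[1]=1,low[2]=?,low[3]=?,low[4]=?,low[5]=?,low[6]=?,low[7]=?,low[8]=2); scc=(scc[0]=0,scc[1]=?,scc[2]=?,scc[3]=?,scc[4]=?,scc[5]=?,scc[6]=?,scc[7]=?,scc[8]=1)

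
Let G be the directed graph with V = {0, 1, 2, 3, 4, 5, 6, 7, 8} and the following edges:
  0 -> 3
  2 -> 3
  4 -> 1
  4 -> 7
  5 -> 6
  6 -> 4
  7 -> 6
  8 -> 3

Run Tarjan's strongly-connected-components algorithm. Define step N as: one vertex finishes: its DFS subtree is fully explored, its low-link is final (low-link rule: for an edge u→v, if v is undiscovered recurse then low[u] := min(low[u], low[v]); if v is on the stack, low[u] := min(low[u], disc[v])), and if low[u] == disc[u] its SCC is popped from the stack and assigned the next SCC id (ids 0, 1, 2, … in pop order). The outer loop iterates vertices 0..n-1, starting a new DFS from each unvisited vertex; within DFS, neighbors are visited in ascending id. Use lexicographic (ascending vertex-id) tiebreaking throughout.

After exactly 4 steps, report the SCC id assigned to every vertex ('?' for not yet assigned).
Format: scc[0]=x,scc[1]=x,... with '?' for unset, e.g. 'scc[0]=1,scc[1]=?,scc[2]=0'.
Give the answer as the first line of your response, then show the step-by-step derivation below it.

scc[0]=1,scc[1]=2,scc[2]=3,scc[3]=0,scc[4]=?,scc[5]=?,scc[6]=?,scc[7]=?,scc[8]=?

step 1: low=(low[0]=0,low[1]=?,low[2]=?,low[3]=1,low[4]=?,low[5]=?,low[6]=?,low[7]=?,low[8]=?); scc=(scc[0]=?,scc[1]=?,scc[2]=?,scc[3]=0,scc[4]=?,scc[5]=?,scc[6]=?,scc[7]=?,scc[8]=?)
step 2: low=(low[0]=0,low[1]=?,low[2]=?,low[3]=1,low[4]=?,low[5]=?,low[6]=?,low[7]=?,low[8]=?); scc=(scc[0]=1,scc[1]=?,scc[2]=?,scc[3]=0,scc[4]=?,scc[5]=?,scc[6]=?,scc[7]=?,scc[8]=?)
step 3: low=(low[0]=0,low[1]=2,low[2]=?,low[3]=1,low[4]=?,low[5]=?,low[6]=?,low[7]=?,low[8]=?); scc=(scc[0]=1,scc[1]=2,scc[2]=?,scc[3]=0,scc[4]=?,scc[5]=?,scc[6]=?,scc[7]=?,scc[8]=?)
step 4: low=(low[0]=0,low[1]=2,low[2]=3,low[3]=1,low[4]=?,low[5]=?,low[6]=?,low[7]=?,low[8]=?); scc=(scc[0]=1,scc[1]=2,scc[2]=3,scc[3]=0,scc[4]=?,scc[5]=?,scc[6]=?,scc[7]=?,scc[8]=?)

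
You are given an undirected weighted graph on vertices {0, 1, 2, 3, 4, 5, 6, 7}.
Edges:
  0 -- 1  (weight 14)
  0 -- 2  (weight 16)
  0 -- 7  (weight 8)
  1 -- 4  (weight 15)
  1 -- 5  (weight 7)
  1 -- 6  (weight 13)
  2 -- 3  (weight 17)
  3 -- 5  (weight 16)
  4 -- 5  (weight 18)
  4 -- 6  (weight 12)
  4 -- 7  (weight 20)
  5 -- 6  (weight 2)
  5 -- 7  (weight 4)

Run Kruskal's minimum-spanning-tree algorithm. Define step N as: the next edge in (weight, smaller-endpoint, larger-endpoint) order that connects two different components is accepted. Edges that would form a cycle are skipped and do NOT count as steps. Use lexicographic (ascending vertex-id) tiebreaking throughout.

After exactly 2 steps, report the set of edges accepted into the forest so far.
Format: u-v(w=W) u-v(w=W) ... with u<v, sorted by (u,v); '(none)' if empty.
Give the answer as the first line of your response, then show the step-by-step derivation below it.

5-6(w=2) 5-7(w=4)

step 1: add edge 5-6 (w=2); MST = {5-6(w=2)}
step 2: add edge 5-7 (w=4); MST = {5-6(w=2) 5-7(w=4)}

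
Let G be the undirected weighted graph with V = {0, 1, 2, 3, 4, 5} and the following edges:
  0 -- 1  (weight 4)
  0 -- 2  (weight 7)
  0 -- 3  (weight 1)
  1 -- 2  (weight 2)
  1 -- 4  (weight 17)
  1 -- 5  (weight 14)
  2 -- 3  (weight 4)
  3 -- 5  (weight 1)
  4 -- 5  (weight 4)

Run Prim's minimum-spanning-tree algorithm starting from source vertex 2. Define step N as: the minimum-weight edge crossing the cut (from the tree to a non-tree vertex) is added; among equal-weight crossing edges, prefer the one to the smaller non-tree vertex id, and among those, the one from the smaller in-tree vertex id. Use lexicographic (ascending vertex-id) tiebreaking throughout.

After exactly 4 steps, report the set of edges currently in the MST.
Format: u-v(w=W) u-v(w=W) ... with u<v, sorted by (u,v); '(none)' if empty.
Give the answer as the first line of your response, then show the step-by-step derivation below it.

0-1(w=4) 0-3(w=1) 1-2(w=2) 3-5(w=1)

step 1: add edge 1-2 (w=2); MST = {1-2(w=2)}
step 2: add edge 0-1 (w=4); MST = {0-1(w=4) 1-2(w=2)}
step 3: add edge 0-3 (w=1); MST = {0-1(w=4) 0-3(w=1) 1-2(w=2)}
step 4: add edge 3-5 (w=1); MST = {0-1(w=4) 0-3(w=1) 1-2(w=2) 3-5(w=1)}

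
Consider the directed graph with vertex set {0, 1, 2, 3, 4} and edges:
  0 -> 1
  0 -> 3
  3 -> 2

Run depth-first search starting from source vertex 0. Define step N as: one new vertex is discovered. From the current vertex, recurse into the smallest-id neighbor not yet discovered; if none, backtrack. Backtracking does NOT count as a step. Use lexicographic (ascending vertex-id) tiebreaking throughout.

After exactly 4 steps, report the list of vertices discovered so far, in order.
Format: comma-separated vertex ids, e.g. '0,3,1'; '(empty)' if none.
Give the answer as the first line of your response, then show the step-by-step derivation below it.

0,1,3,2

step 1: discover 0; path=0; order=0
step 2: discover 1; path=0>1; order=0,1
step 3: discover 3; path=0>3; order=0,1,3
step 4: discover 2; path=0>3>2; order=0,1,3,2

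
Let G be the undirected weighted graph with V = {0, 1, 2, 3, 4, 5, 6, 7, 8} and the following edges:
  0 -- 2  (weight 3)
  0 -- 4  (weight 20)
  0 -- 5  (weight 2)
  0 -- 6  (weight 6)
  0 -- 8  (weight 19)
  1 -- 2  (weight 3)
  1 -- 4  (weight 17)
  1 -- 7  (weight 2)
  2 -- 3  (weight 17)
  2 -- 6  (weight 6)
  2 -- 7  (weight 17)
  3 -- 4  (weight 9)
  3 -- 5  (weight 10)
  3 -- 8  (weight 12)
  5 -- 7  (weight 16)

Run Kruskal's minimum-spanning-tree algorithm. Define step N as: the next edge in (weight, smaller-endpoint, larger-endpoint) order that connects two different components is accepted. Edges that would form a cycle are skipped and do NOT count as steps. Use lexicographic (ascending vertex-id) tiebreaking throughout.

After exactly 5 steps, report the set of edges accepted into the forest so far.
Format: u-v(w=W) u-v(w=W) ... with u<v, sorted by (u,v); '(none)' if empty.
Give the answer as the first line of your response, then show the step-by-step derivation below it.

0-2(w=3) 0-5(w=2) 0-6(w=6) 1-2(w=3) 1-7(w=2)

step 1: add edge 0-5 (w=2); MST = {0-5(w=2)}
step 2: add edge 1-7 (w=2); MST = {0-5(w=2) 1-7(w=2)}
step 3: add edge 0-2 (w=3); MST = {0-2(w=3) 0-5(w=2) 1-7(w=2)}
step 4: add edge 1-2 (w=3); MST = {0-2(w=3) 0-5(w=2) 1-2(w=3) 1-7(w=2)}
step 5: add edge 0-6 (w=6); MST = {0-2(w=3) 0-5(w=2) 0-6(w=6) 1-2(w=3) 1-7(w=2)}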